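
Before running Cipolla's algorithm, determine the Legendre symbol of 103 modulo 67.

Reduce the numerator: 103 ≡ 36 (mod 67), so (103|67) = (36|67).
Factor out 2: 36 = 2^2·9. Since 67 ≡ 3 (mod 8), (2|67) = -1, and (2|67)^2 = +1. Now have (9|67).
9 ≡ 1 (mod 4), so quadratic reciprocity gives (9|67) = (67|9). Reduce: 67 ≡ 4 (mod 9). Now have (4|9).
Factor out 2: 4 = 2^2. Since 9 ≡ 1 (mod 8), (2|9) = +1, and (2|9)^2 = +1. Now have (1|9).
(1|9) = 1. Collecting the sign factors: 1.

1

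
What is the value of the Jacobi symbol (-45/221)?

Pull out -1: (-45/221) = (-1/221)·(45/221). Since 221 ≡ 1 (mod 4), (-1/221) = +1. Now have (45/221).
45 ≡ 1 (mod 4), so quadratic reciprocity gives (45/221) = (221/45). Reduce: 221 ≡ 41 (mod 45). Now have (41/45).
41 ≡ 1 (mod 4), so quadratic reciprocity gives (41/45) = (45/41). Reduce: 45 ≡ 4 (mod 41). Now have (4/41).
Factor out 2: 4 = 2^2. Since 41 ≡ 1 (mod 8), (2/41) = +1, and (2/41)^2 = +1. Now have (1/41).
(1/41) = 1. Collecting the sign factors: 1.

1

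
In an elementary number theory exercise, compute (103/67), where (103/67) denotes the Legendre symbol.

Reduce the numerator: 103 ≡ 36 (mod 67), so (103/67) = (36/67).
Factor out 2: 36 = 2^2·9. Since 67 ≡ 3 (mod 8), (2/67) = -1, and (2/67)^2 = +1. Now have (9/67).
9 ≡ 1 (mod 4), so quadratic reciprocity gives (9/67) = (67/9). Reduce: 67 ≡ 4 (mod 9). Now have (4/9).
Factor out 2: 4 = 2^2. Since 9 ≡ 1 (mod 8), (2/9) = +1, and (2/9)^2 = +1. Now have (1/9).
(1/9) = 1. Collecting the sign factors: 1.

1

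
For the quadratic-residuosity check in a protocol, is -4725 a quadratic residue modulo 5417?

Reduce the numerator: -4725 ≡ 692 (mod 5417), so (-4725|5417) = (692|5417).
Factor out 2: 692 = 2^2·173. Since 5417 ≡ 1 (mod 8), (2|5417) = +1, and (2|5417)^2 = +1. Now have (173|5417).
173 ≡ 1 (mod 4), so quadratic reciprocity gives (173|5417) = (5417|173). Reduce: 5417 ≡ 54 (mod 173). Now have (54|173).
Factor out 2: 54 = 2·27. Since 173 ≡ 5 (mod 8), (2|173) = -1. Now have -(27|173).
173 ≡ 1 (mod 4), so quadratic reciprocity gives (27|173) = (173|27). Reduce: 173 ≡ 11 (mod 27). Now have -(11|27).
Both 11 ≡ 3 and 27 ≡ 3 (mod 4), so reciprocity gives (11|27) = -(27|11). Reduce: 27 ≡ 5 (mod 11). Now have (5|11).
5 ≡ 1 (mod 4), so quadratic reciprocity gives (5|11) = (11|5). Reduce: 11 ≡ 1 (mod 5). Now have (1|5).
(1|5) = 1. Collecting the sign factors: 1.
The Legendre symbol is 1, so x^2 ≡ -4725 (mod 5417) has solution.

yes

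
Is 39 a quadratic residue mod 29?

no

(39/29)
  = (10/29)    [39 ≡ 10 mod 29]
  = -(5/29)    [29 ≡ 5 mod 8 ⇒ (2/29) = -1]
  = -(29/5)    [QR: 5 ≡ 1 mod 4, sign kept]
  = -(4/5)    [29 ≡ 4 mod 5]
  = -(1/5)    [5 ≡ 5 mod 8 ⇒ (2/5)^2 = +1]
  = -1    [(1/5) = 1]
The Legendre symbol is -1, so x^2 ≡ 39 (mod 29) has no solution.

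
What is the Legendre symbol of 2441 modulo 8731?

-1

(2441/8731)
  = (8731/2441)    [QR: 2441 ≡ 1 mod 4, sign kept]
  = (1408/2441)    [8731 ≡ 1408 mod 2441]
  = (11/2441)    [2441 ≡ 1 mod 8 ⇒ (2/2441)^7 = +1]
  = (2441/11)    [QR: 2441 ≡ 1 mod 4, sign kept]
  = (10/11)    [2441 ≡ 10 mod 11]
  = -(5/11)    [11 ≡ 3 mod 8 ⇒ (2/11) = -1]
  = -(11/5)    [QR: 5 ≡ 1 mod 4, sign kept]
  = -(1/5)    [11 ≡ 1 mod 5]
  = -1    [(1/5) = 1]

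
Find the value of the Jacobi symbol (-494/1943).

-1

(-494/1943)
  = (1449/1943)    [-494 ≡ 1449 mod 1943]
  = (1943/1449)    [QR: 1449 ≡ 1 mod 4, sign kept]
  = (494/1449)    [1943 ≡ 494 mod 1449]
  = (247/1449)    [1449 ≡ 1 mod 8 ⇒ (2/1449) = +1]
  = (1449/247)    [QR: 1449 ≡ 1 mod 4, sign kept]
  = (214/247)    [1449 ≡ 214 mod 247]
  = (107/247)    [247 ≡ 7 mod 8 ⇒ (2/247) = +1]
  = -(247/107)    [QR: both ≡ 3 mod 4, sign flips]
  = -(33/107)    [247 ≡ 33 mod 107]
  = -(107/33)    [QR: 33 ≡ 1 mod 4, sign kept]
  = -(8/33)    [107 ≡ 8 mod 33]
  = -(1/33)    [33 ≡ 1 mod 8 ⇒ (2/33)^3 = +1]
  = -1    [(1/33) = 1]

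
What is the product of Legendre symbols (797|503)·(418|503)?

By multiplicativity, (797·418|503) = (797|503)·(418|503).
First factor (797|503):
Reduce the numerator: 797 ≡ 294 (mod 503), so (797|503) = (294|503).
Factor out 2: 294 = 2·147. Since 503 ≡ 7 (mod 8), (2|503) = +1. Now have (147|503).
Both 147 ≡ 3 and 503 ≡ 3 (mod 4), so reciprocity gives (147|503) = -(503|147). Reduce: 503 ≡ 62 (mod 147). Now have -(62|147).
Factor out 2: 62 = 2·31. Since 147 ≡ 3 (mod 8), (2|147) = -1. Now have (31|147).
Both 31 ≡ 3 and 147 ≡ 3 (mod 4), so reciprocity gives (31|147) = -(147|31). Reduce: 147 ≡ 23 (mod 31). Now have -(23|31).
Both 23 ≡ 3 and 31 ≡ 3 (mod 4), so reciprocity gives (23|31) = -(31|23). Reduce: 31 ≡ 8 (mod 23). Now have (8|23).
Factor out 2: 8 = 2^3. Since 23 ≡ 7 (mod 8), (2|23) = +1, and (2|23)^3 = +1. Now have (1|23).
(1|23) = 1. Collecting the sign factors: 1.
Second factor (418|503):
Factor out 2: 418 = 2·209. Since 503 ≡ 7 (mod 8), (2|503) = +1. Now have (209|503).
209 ≡ 1 (mod 4), so quadratic reciprocity gives (209|503) = (503|209). Reduce: 503 ≡ 85 (mod 209). Now have (85|209).
85 ≡ 1 (mod 4), so quadratic reciprocity gives (85|209) = (209|85). Reduce: 209 ≡ 39 (mod 85). Now have (39|85).
85 ≡ 1 (mod 4), so quadratic reciprocity gives (39|85) = (85|39). Reduce: 85 ≡ 7 (mod 39). Now have (7|39).
Both 7 ≡ 3 and 39 ≡ 3 (mod 4), so reciprocity gives (7|39) = -(39|7). Reduce: 39 ≡ 4 (mod 7). Now have -(4|7).
Factor out 2: 4 = 2^2. Since 7 ≡ 7 (mod 8), (2|7) = +1, and (2|7)^2 = +1. Now have -(1|7).
(1|7) = 1. Collecting the sign factors: -1.
Product: (1)·(-1) = -1.

-1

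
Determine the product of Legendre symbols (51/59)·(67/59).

By multiplicativity, (51·67/59) = (51/59)·(67/59).
First factor (51/59):
(51/59)
  = -(59/51)    [QR: both ≡ 3 mod 4, sign flips]
  = -(8/51)    [59 ≡ 8 mod 51]
  = (1/51)    [51 ≡ 3 mod 8 ⇒ (2/51)^3 = -1]
  = 1    [(1/51) = 1]
Second factor (67/59):
(67/59)
  = (8/59)    [67 ≡ 8 mod 59]
  = -(1/59)    [59 ≡ 3 mod 8 ⇒ (2/59)^3 = -1]
  = -1    [(1/59) = 1]
Product: (1)·(-1) = -1.

-1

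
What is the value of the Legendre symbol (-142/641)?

Pull out -1: (-142/641) = (-1/641)·(142/641). Since 641 ≡ 1 (mod 4), (-1/641) = +1. Now have (142/641).
Factor out 2: 142 = 2·71. Since 641 ≡ 1 (mod 8), (2/641) = +1. Now have (71/641).
641 ≡ 1 (mod 4), so quadratic reciprocity gives (71/641) = (641/71). Reduce: 641 ≡ 2 (mod 71). Now have (2/71).
Factor out 2: 2 = 2. Since 71 ≡ 7 (mod 8), (2/71) = +1. Now have (1/71).
(1/71) = 1. Collecting the sign factors: 1.

1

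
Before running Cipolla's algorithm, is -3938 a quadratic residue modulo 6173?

(-3938|6173)
  = (3938|6173)    [6173 ≡ 1 mod 4 ⇒ (-1|6173) = +1]
  = -(1969|6173)    [6173 ≡ 5 mod 8 ⇒ (2|6173) = -1]
  = -(6173|1969)    [QR: 1969 ≡ 1 mod 4, sign kept]
  = -(266|1969)    [6173 ≡ 266 mod 1969]
  = -(133|1969)    [1969 ≡ 1 mod 8 ⇒ (2|1969) = +1]
  = -(1969|133)    [QR: 133 ≡ 1 mod 4, sign kept]
  = -(107|133)    [1969 ≡ 107 mod 133]
  = -(133|107)    [QR: 133 ≡ 1 mod 4, sign kept]
  = -(26|107)    [133 ≡ 26 mod 107]
  = (13|107)    [107 ≡ 3 mod 8 ⇒ (2|107) = -1]
  = (107|13)    [QR: 13 ≡ 1 mod 4, sign kept]
  = (3|13)    [107 ≡ 3 mod 13]
  = (13|3)    [QR: 13 ≡ 1 mod 4, sign kept]
  = (1|3)    [13 ≡ 1 mod 3]
  = 1    [(1|3) = 1]
The Legendre symbol is 1, so x^2 ≡ -3938 (mod 6173) has solution.

yes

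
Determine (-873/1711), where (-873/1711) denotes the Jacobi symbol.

(-873/1711)
  = (838/1711)    [-873 ≡ 838 mod 1711]
  = (419/1711)    [1711 ≡ 7 mod 8 ⇒ (2/1711) = +1]
  = -(1711/419)    [QR: both ≡ 3 mod 4, sign flips]
  = -(35/419)    [1711 ≡ 35 mod 419]
  = (419/35)    [QR: both ≡ 3 mod 4, sign flips]
  = (34/35)    [419 ≡ 34 mod 35]
  = -(17/35)    [35 ≡ 3 mod 8 ⇒ (2/35) = -1]
  = -(35/17)    [QR: 17 ≡ 1 mod 4, sign kept]
  = -(1/17)    [35 ≡ 1 mod 17]
  = -1    [(1/17) = 1]

-1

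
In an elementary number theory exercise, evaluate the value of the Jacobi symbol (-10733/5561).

(-10733/5561)
  = (10733/5561)    [5561 ≡ 1 mod 4 ⇒ (-1/5561) = +1]
  = (5172/5561)    [10733 ≡ 5172 mod 5561]
  = (1293/5561)    [5561 ≡ 1 mod 8 ⇒ (2/5561)^2 = +1]
  = (5561/1293)    [QR: 1293 ≡ 1 mod 4, sign kept]
  = (389/1293)    [5561 ≡ 389 mod 1293]
  = (1293/389)    [QR: 389 ≡ 1 mod 4, sign kept]
  = (126/389)    [1293 ≡ 126 mod 389]
  = -(63/389)    [389 ≡ 5 mod 8 ⇒ (2/389) = -1]
  = -(389/63)    [QR: 389 ≡ 1 mod 4, sign kept]
  = -(11/63)    [389 ≡ 11 mod 63]
  = (63/11)    [QR: both ≡ 3 mod 4, sign flips]
  = (8/11)    [63 ≡ 8 mod 11]
  = -(1/11)    [11 ≡ 3 mod 8 ⇒ (2/11)^3 = -1]
  = -1    [(1/11) = 1]

-1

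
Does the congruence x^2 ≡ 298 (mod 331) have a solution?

no

Factor out 2: 298 = 2·149. Since 331 ≡ 3 (mod 8), (2|331) = -1. Now have -(149|331).
149 ≡ 1 (mod 4), so quadratic reciprocity gives (149|331) = (331|149). Reduce: 331 ≡ 33 (mod 149). Now have -(33|149).
33 ≡ 1 (mod 4), so quadratic reciprocity gives (33|149) = (149|33). Reduce: 149 ≡ 17 (mod 33). Now have -(17|33).
17 ≡ 1 (mod 4), so quadratic reciprocity gives (17|33) = (33|17). Reduce: 33 ≡ 16 (mod 17). Now have -(16|17).
Factor out 2: 16 = 2^4. Since 17 ≡ 1 (mod 8), (2|17) = +1, and (2|17)^4 = +1. Now have -(1|17).
(1|17) = 1. Collecting the sign factors: -1.
The Legendre symbol is -1, so x^2 ≡ 298 (mod 331) has no solution.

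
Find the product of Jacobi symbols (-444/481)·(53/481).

By multiplicativity, (-444·53/481) = (-444/481)·(53/481).
First factor (-444/481):
(-444/481)
  = (444/481)    [481 ≡ 1 mod 4 ⇒ (-1/481) = +1]
  = (111/481)    [481 ≡ 1 mod 8 ⇒ (2/481)^2 = +1]
  = (481/111)    [QR: 481 ≡ 1 mod 4, sign kept]
  = (37/111)    [481 ≡ 37 mod 111]
  = (111/37)    [QR: 37 ≡ 1 mod 4, sign kept]
  = (0/37)    [111 ≡ 0 mod 37]
  = 0    [numerator 0, gcd > 1]
Second factor (53/481):
(53/481)
  = (481/53)    [QR: 53 ≡ 1 mod 4, sign kept]
  = (4/53)    [481 ≡ 4 mod 53]
  = (1/53)    [53 ≡ 5 mod 8 ⇒ (2/53)^2 = +1]
  = 1    [(1/53) = 1]
Product: (0)·(1) = 0.

0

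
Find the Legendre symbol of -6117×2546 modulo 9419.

-1

By multiplicativity, (-6117·2546 / 9419) = (-6117 / 9419)·(2546 / 9419).
First factor (-6117 / 9419):
Pull out -1: (-6117 / 9419) = (-1 / 9419)·(6117 / 9419). Since 9419 ≡ 3 (mod 4), (-1 / 9419) = -1. Now have -(6117 / 9419).
6117 ≡ 1 (mod 4), so quadratic reciprocity gives (6117 / 9419) = (9419 / 6117). Reduce: 9419 ≡ 3302 (mod 6117). Now have -(3302 / 6117).
Factor out 2: 3302 = 2·1651. Since 6117 ≡ 5 (mod 8), (2 / 6117) = -1. Now have (1651 / 6117).
6117 ≡ 1 (mod 4), so quadratic reciprocity gives (1651 / 6117) = (6117 / 1651). Reduce: 6117 ≡ 1164 (mod 1651). Now have (1164 / 1651).
Factor out 2: 1164 = 2^2·291. Since 1651 ≡ 3 (mod 8), (2 / 1651) = -1, and (2 / 1651)^2 = +1. Now have (291 / 1651).
Both 291 ≡ 3 and 1651 ≡ 3 (mod 4), so reciprocity gives (291 / 1651) = -(1651 / 291). Reduce: 1651 ≡ 196 (mod 291). Now have -(196 / 291).
Factor out 2: 196 = 2^2·49. Since 291 ≡ 3 (mod 8), (2 / 291) = -1, and (2 / 291)^2 = +1. Now have -(49 / 291).
49 ≡ 1 (mod 4), so quadratic reciprocity gives (49 / 291) = (291 / 49). Reduce: 291 ≡ 46 (mod 49). Now have -(46 / 49).
Factor out 2: 46 = 2·23. Since 49 ≡ 1 (mod 8), (2 / 49) = +1. Now have -(23 / 49).
49 ≡ 1 (mod 4), so quadratic reciprocity gives (23 / 49) = (49 / 23). Reduce: 49 ≡ 3 (mod 23). Now have -(3 / 23).
Both 3 ≡ 3 and 23 ≡ 3 (mod 4), so reciprocity gives (3 / 23) = -(23 / 3). Reduce: 23 ≡ 2 (mod 3). Now have (2 / 3).
Factor out 2: 2 = 2. Since 3 ≡ 3 (mod 8), (2 / 3) = -1. Now have -(1 / 3).
(1 / 3) = 1. Collecting the sign factors: -1.
Second factor (2546 / 9419):
Factor out 2: 2546 = 2·1273. Since 9419 ≡ 3 (mod 8), (2 / 9419) = -1. Now have -(1273 / 9419).
1273 ≡ 1 (mod 4), so quadratic reciprocity gives (1273 / 9419) = (9419 / 1273). Reduce: 9419 ≡ 508 (mod 1273). Now have -(508 / 1273).
Factor out 2: 508 = 2^2·127. Since 1273 ≡ 1 (mod 8), (2 / 1273) = +1, and (2 / 1273)^2 = +1. Now have -(127 / 1273).
1273 ≡ 1 (mod 4), so quadratic reciprocity gives (127 / 1273) = (1273 / 127). Reduce: 1273 ≡ 3 (mod 127). Now have -(3 / 127).
Both 3 ≡ 3 and 127 ≡ 3 (mod 4), so reciprocity gives (3 / 127) = -(127 / 3). Reduce: 127 ≡ 1 (mod 3). Now have (1 / 3).
(1 / 3) = 1. Collecting the sign factors: 1.
Product: (-1)·(1) = -1.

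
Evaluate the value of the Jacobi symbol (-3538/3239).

(-3538/3239)
  = (2940/3239)    [-3538 ≡ 2940 mod 3239]
  = (735/3239)    [3239 ≡ 7 mod 8 ⇒ (2/3239)^2 = +1]
  = -(3239/735)    [QR: both ≡ 3 mod 4, sign flips]
  = -(299/735)    [3239 ≡ 299 mod 735]
  = (735/299)    [QR: both ≡ 3 mod 4, sign flips]
  = (137/299)    [735 ≡ 137 mod 299]
  = (299/137)    [QR: 137 ≡ 1 mod 4, sign kept]
  = (25/137)    [299 ≡ 25 mod 137]
  = (137/25)    [QR: 25 ≡ 1 mod 4, sign kept]
  = (12/25)    [137 ≡ 12 mod 25]
  = (3/25)    [25 ≡ 1 mod 8 ⇒ (2/25)^2 = +1]
  = (25/3)    [QR: 25 ≡ 1 mod 4, sign kept]
  = (1/3)    [25 ≡ 1 mod 3]
  = 1    [(1/3) = 1]

1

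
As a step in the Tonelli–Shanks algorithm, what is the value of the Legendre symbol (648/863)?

1

(648/863)
  = (81/863)    [863 ≡ 7 mod 8 ⇒ (2/863)^3 = +1]
  = (863/81)    [QR: 81 ≡ 1 mod 4, sign kept]
  = (53/81)    [863 ≡ 53 mod 81]
  = (81/53)    [QR: 53 ≡ 1 mod 4, sign kept]
  = (28/53)    [81 ≡ 28 mod 53]
  = (7/53)    [53 ≡ 5 mod 8 ⇒ (2/53)^2 = +1]
  = (53/7)    [QR: 53 ≡ 1 mod 4, sign kept]
  = (4/7)    [53 ≡ 4 mod 7]
  = (1/7)    [7 ≡ 7 mod 8 ⇒ (2/7)^2 = +1]
  = 1    [(1/7) = 1]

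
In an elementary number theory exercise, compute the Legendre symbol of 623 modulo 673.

(623|673)
  = (673|623)    [QR: 673 ≡ 1 mod 4, sign kept]
  = (50|623)    [673 ≡ 50 mod 623]
  = (25|623)    [623 ≡ 7 mod 8 ⇒ (2|623) = +1]
  = (623|25)    [QR: 25 ≡ 1 mod 4, sign kept]
  = (23|25)    [623 ≡ 23 mod 25]
  = (25|23)    [QR: 25 ≡ 1 mod 4, sign kept]
  = (2|23)    [25 ≡ 2 mod 23]
  = (1|23)    [23 ≡ 7 mod 8 ⇒ (2|23) = +1]
  = 1    [(1|23) = 1]

1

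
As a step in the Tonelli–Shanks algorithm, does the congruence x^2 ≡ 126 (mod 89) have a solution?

Reduce the numerator: 126 ≡ 37 (mod 89), so (126/89) = (37/89).
37 ≡ 1 (mod 4), so quadratic reciprocity gives (37/89) = (89/37). Reduce: 89 ≡ 15 (mod 37). Now have (15/37).
37 ≡ 1 (mod 4), so quadratic reciprocity gives (15/37) = (37/15). Reduce: 37 ≡ 7 (mod 15). Now have (7/15).
Both 7 ≡ 3 and 15 ≡ 3 (mod 4), so reciprocity gives (7/15) = -(15/7). Reduce: 15 ≡ 1 (mod 7). Now have -(1/7).
(1/7) = 1. Collecting the sign factors: -1.
The Legendre symbol is -1, so x^2 ≡ 126 (mod 89) has no solution.

no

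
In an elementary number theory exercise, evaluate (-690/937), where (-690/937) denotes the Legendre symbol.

Reduce the numerator: -690 ≡ 247 (mod 937), so (-690/937) = (247/937).
937 ≡ 1 (mod 4), so quadratic reciprocity gives (247/937) = (937/247). Reduce: 937 ≡ 196 (mod 247). Now have (196/247).
Factor out 2: 196 = 2^2·49. Since 247 ≡ 7 (mod 8), (2/247) = +1, and (2/247)^2 = +1. Now have (49/247).
49 ≡ 1 (mod 4), so quadratic reciprocity gives (49/247) = (247/49). Reduce: 247 ≡ 2 (mod 49). Now have (2/49).
Factor out 2: 2 = 2. Since 49 ≡ 1 (mod 8), (2/49) = +1. Now have (1/49).
(1/49) = 1. Collecting the sign factors: 1.

1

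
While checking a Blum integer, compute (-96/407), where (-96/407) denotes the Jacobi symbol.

-1

(-96/407)
  = (311/407)    [-96 ≡ 311 mod 407]
  = -(407/311)    [QR: both ≡ 3 mod 4, sign flips]
  = -(96/311)    [407 ≡ 96 mod 311]
  = -(3/311)    [311 ≡ 7 mod 8 ⇒ (2/311)^5 = +1]
  = (311/3)    [QR: both ≡ 3 mod 4, sign flips]
  = (2/3)    [311 ≡ 2 mod 3]
  = -(1/3)    [3 ≡ 3 mod 8 ⇒ (2/3) = -1]
  = -1    [(1/3) = 1]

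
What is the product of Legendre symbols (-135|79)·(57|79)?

-1

By multiplicativity, (-135·57|79) = (-135|79)·(57|79).
First factor (-135|79):
Reduce the numerator: -135 ≡ 23 (mod 79), so (-135|79) = (23|79).
Both 23 ≡ 3 and 79 ≡ 3 (mod 4), so reciprocity gives (23|79) = -(79|23). Reduce: 79 ≡ 10 (mod 23). Now have -(10|23).
Factor out 2: 10 = 2·5. Since 23 ≡ 7 (mod 8), (2|23) = +1. Now have -(5|23).
5 ≡ 1 (mod 4), so quadratic reciprocity gives (5|23) = (23|5). Reduce: 23 ≡ 3 (mod 5). Now have -(3|5).
5 ≡ 1 (mod 4), so quadratic reciprocity gives (3|5) = (5|3). Reduce: 5 ≡ 2 (mod 3). Now have -(2|3).
Factor out 2: 2 = 2. Since 3 ≡ 3 (mod 8), (2|3) = -1. Now have (1|3).
(1|3) = 1. Collecting the sign factors: 1.
Second factor (57|79):
57 ≡ 1 (mod 4), so quadratic reciprocity gives (57|79) = (79|57). Reduce: 79 ≡ 22 (mod 57). Now have (22|57).
Factor out 2: 22 = 2·11. Since 57 ≡ 1 (mod 8), (2|57) = +1. Now have (11|57).
57 ≡ 1 (mod 4), so quadratic reciprocity gives (11|57) = (57|11). Reduce: 57 ≡ 2 (mod 11). Now have (2|11).
Factor out 2: 2 = 2. Since 11 ≡ 3 (mod 8), (2|11) = -1. Now have -(1|11).
(1|11) = 1. Collecting the sign factors: -1.
Product: (1)·(-1) = -1.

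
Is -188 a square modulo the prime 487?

(-188/487)
  = -(188/487)    [487 ≡ 3 mod 4 ⇒ (-1/487) = -1]
  = -(47/487)    [487 ≡ 7 mod 8 ⇒ (2/487)^2 = +1]
  = (487/47)    [QR: both ≡ 3 mod 4, sign flips]
  = (17/47)    [487 ≡ 17 mod 47]
  = (47/17)    [QR: 17 ≡ 1 mod 4, sign kept]
  = (13/17)    [47 ≡ 13 mod 17]
  = (17/13)    [QR: 13 ≡ 1 mod 4, sign kept]
  = (4/13)    [17 ≡ 4 mod 13]
  = (1/13)    [13 ≡ 5 mod 8 ⇒ (2/13)^2 = +1]
  = 1    [(1/13) = 1]
(-188/487) = 1, and 487 is prime, so -188 is a quadratic residue mod 487.

yes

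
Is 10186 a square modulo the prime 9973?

no

(10186/9973)
  = (213/9973)    [10186 ≡ 213 mod 9973]
  = (9973/213)    [QR: 213 ≡ 1 mod 4, sign kept]
  = (175/213)    [9973 ≡ 175 mod 213]
  = (213/175)    [QR: 213 ≡ 1 mod 4, sign kept]
  = (38/175)    [213 ≡ 38 mod 175]
  = (19/175)    [175 ≡ 7 mod 8 ⇒ (2/175) = +1]
  = -(175/19)    [QR: both ≡ 3 mod 4, sign flips]
  = -(4/19)    [175 ≡ 4 mod 19]
  = -(1/19)    [19 ≡ 3 mod 8 ⇒ (2/19)^2 = +1]
  = -1    [(1/19) = 1]
(10186/9973) = -1, and 9973 is prime, so 10186 is not a quadratic residue mod 9973.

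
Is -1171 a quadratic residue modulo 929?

(-1171|929)
  = (687|929)    [-1171 ≡ 687 mod 929]
  = (929|687)    [QR: 929 ≡ 1 mod 4, sign kept]
  = (242|687)    [929 ≡ 242 mod 687]
  = (121|687)    [687 ≡ 7 mod 8 ⇒ (2|687) = +1]
  = (687|121)    [QR: 121 ≡ 1 mod 4, sign kept]
  = (82|121)    [687 ≡ 82 mod 121]
  = (41|121)    [121 ≡ 1 mod 8 ⇒ (2|121) = +1]
  = (121|41)    [QR: 41 ≡ 1 mod 4, sign kept]
  = (39|41)    [121 ≡ 39 mod 41]
  = (41|39)    [QR: 41 ≡ 1 mod 4, sign kept]
  = (2|39)    [41 ≡ 2 mod 39]
  = (1|39)    [39 ≡ 7 mod 8 ⇒ (2|39) = +1]
  = 1    [(1|39) = 1]
The Legendre symbol is 1, so x^2 ≡ -1171 (mod 929) has solution.

yes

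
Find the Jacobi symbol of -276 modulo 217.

Reduce the numerator: -276 ≡ 158 (mod 217), so (-276 / 217) = (158 / 217).
Factor out 2: 158 = 2·79. Since 217 ≡ 1 (mod 8), (2 / 217) = +1. Now have (79 / 217).
217 ≡ 1 (mod 4), so quadratic reciprocity gives (79 / 217) = (217 / 79). Reduce: 217 ≡ 59 (mod 79). Now have (59 / 79).
Both 59 ≡ 3 and 79 ≡ 3 (mod 4), so reciprocity gives (59 / 79) = -(79 / 59). Reduce: 79 ≡ 20 (mod 59). Now have -(20 / 59).
Factor out 2: 20 = 2^2·5. Since 59 ≡ 3 (mod 8), (2 / 59) = -1, and (2 / 59)^2 = +1. Now have -(5 / 59).
5 ≡ 1 (mod 4), so quadratic reciprocity gives (5 / 59) = (59 / 5). Reduce: 59 ≡ 4 (mod 5). Now have -(4 / 5).
Factor out 2: 4 = 2^2. Since 5 ≡ 5 (mod 8), (2 / 5) = -1, and (2 / 5)^2 = +1. Now have -(1 / 5).
(1 / 5) = 1. Collecting the sign factors: -1.

-1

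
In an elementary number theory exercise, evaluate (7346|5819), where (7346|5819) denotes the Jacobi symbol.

Reduce the numerator: 7346 ≡ 1527 (mod 5819), so (7346|5819) = (1527|5819).
Both 1527 ≡ 3 and 5819 ≡ 3 (mod 4), so reciprocity gives (1527|5819) = -(5819|1527). Reduce: 5819 ≡ 1238 (mod 1527). Now have -(1238|1527).
Factor out 2: 1238 = 2·619. Since 1527 ≡ 7 (mod 8), (2|1527) = +1. Now have -(619|1527).
Both 619 ≡ 3 and 1527 ≡ 3 (mod 4), so reciprocity gives (619|1527) = -(1527|619). Reduce: 1527 ≡ 289 (mod 619). Now have (289|619).
289 ≡ 1 (mod 4), so quadratic reciprocity gives (289|619) = (619|289). Reduce: 619 ≡ 41 (mod 289). Now have (41|289).
41 ≡ 1 (mod 4), so quadratic reciprocity gives (41|289) = (289|41). Reduce: 289 ≡ 2 (mod 41). Now have (2|41).
Factor out 2: 2 = 2. Since 41 ≡ 1 (mod 8), (2|41) = +1. Now have (1|41).
(1|41) = 1. Collecting the sign factors: 1.

1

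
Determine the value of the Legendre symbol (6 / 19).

1

Factor out 2: 6 = 2·3. Since 19 ≡ 3 (mod 8), (2 / 19) = -1. Now have -(3 / 19).
Both 3 ≡ 3 and 19 ≡ 3 (mod 4), so reciprocity gives (3 / 19) = -(19 / 3). Reduce: 19 ≡ 1 (mod 3). Now have (1 / 3).
(1 / 3) = 1. Collecting the sign factors: 1.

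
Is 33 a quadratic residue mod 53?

no

(33/53)
  = (53/33)    [QR: 33 ≡ 1 mod 4, sign kept]
  = (20/33)    [53 ≡ 20 mod 33]
  = (5/33)    [33 ≡ 1 mod 8 ⇒ (2/33)^2 = +1]
  = (33/5)    [QR: 5 ≡ 1 mod 4, sign kept]
  = (3/5)    [33 ≡ 3 mod 5]
  = (5/3)    [QR: 5 ≡ 1 mod 4, sign kept]
  = (2/3)    [5 ≡ 2 mod 3]
  = -(1/3)    [3 ≡ 3 mod 8 ⇒ (2/3) = -1]
  = -1    [(1/3) = 1]
The Legendre symbol is -1, so x^2 ≡ 33 (mod 53) has no solution.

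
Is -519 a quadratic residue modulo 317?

(-519/317)
  = (115/317)    [-519 ≡ 115 mod 317]
  = (317/115)    [QR: 317 ≡ 1 mod 4, sign kept]
  = (87/115)    [317 ≡ 87 mod 115]
  = -(115/87)    [QR: both ≡ 3 mod 4, sign flips]
  = -(28/87)    [115 ≡ 28 mod 87]
  = -(7/87)    [87 ≡ 7 mod 8 ⇒ (2/87)^2 = +1]
  = (87/7)    [QR: both ≡ 3 mod 4, sign flips]
  = (3/7)    [87 ≡ 3 mod 7]
  = -(7/3)    [QR: both ≡ 3 mod 4, sign flips]
  = -(1/3)    [7 ≡ 1 mod 3]
  = -1    [(1/3) = 1]
The Legendre symbol is -1, so x^2 ≡ -519 (mod 317) has no solution.

no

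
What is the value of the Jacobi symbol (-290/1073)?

0

Reduce the numerator: -290 ≡ 783 (mod 1073), so (-290/1073) = (783/1073).
1073 ≡ 1 (mod 4), so quadratic reciprocity gives (783/1073) = (1073/783). Reduce: 1073 ≡ 290 (mod 783). Now have (290/783).
Factor out 2: 290 = 2·145. Since 783 ≡ 7 (mod 8), (2/783) = +1. Now have (145/783).
145 ≡ 1 (mod 4), so quadratic reciprocity gives (145/783) = (783/145). Reduce: 783 ≡ 58 (mod 145). Now have (58/145).
Factor out 2: 58 = 2·29. Since 145 ≡ 1 (mod 8), (2/145) = +1. Now have (29/145).
29 ≡ 1 (mod 4), so quadratic reciprocity gives (29/145) = (145/29). Reduce: 145 ≡ 0 (mod 29). Now have (0/29).
The numerator is now 0 with denominator 29 > 1: the symbol is 0.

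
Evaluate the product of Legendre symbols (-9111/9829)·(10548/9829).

-1

By multiplicativity, (-9111·10548/9829) = (-9111/9829)·(10548/9829).
First factor (-9111/9829):
(-9111/9829)
  = (718/9829)    [-9111 ≡ 718 mod 9829]
  = -(359/9829)    [9829 ≡ 5 mod 8 ⇒ (2/9829) = -1]
  = -(9829/359)    [QR: 9829 ≡ 1 mod 4, sign kept]
  = -(136/359)    [9829 ≡ 136 mod 359]
  = -(17/359)    [359 ≡ 7 mod 8 ⇒ (2/359)^3 = +1]
  = -(359/17)    [QR: 17 ≡ 1 mod 4, sign kept]
  = -(2/17)    [359 ≡ 2 mod 17]
  = -(1/17)    [17 ≡ 1 mod 8 ⇒ (2/17) = +1]
  = -1    [(1/17) = 1]
Second factor (10548/9829):
(10548/9829)
  = (719/9829)    [10548 ≡ 719 mod 9829]
  = (9829/719)    [QR: 9829 ≡ 1 mod 4, sign kept]
  = (482/719)    [9829 ≡ 482 mod 719]
  = (241/719)    [719 ≡ 7 mod 8 ⇒ (2/719) = +1]
  = (719/241)    [QR: 241 ≡ 1 mod 4, sign kept]
  = (237/241)    [719 ≡ 237 mod 241]
  = (241/237)    [QR: 237 ≡ 1 mod 4, sign kept]
  = (4/237)    [241 ≡ 4 mod 237]
  = (1/237)    [237 ≡ 5 mod 8 ⇒ (2/237)^2 = +1]
  = 1    [(1/237) = 1]
Product: (-1)·(1) = -1.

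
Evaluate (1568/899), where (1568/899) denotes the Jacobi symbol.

(1568/899)
  = (669/899)    [1568 ≡ 669 mod 899]
  = (899/669)    [QR: 669 ≡ 1 mod 4, sign kept]
  = (230/669)    [899 ≡ 230 mod 669]
  = -(115/669)    [669 ≡ 5 mod 8 ⇒ (2/669) = -1]
  = -(669/115)    [QR: 669 ≡ 1 mod 4, sign kept]
  = -(94/115)    [669 ≡ 94 mod 115]
  = (47/115)    [115 ≡ 3 mod 8 ⇒ (2/115) = -1]
  = -(115/47)    [QR: both ≡ 3 mod 4, sign flips]
  = -(21/47)    [115 ≡ 21 mod 47]
  = -(47/21)    [QR: 21 ≡ 1 mod 4, sign kept]
  = -(5/21)    [47 ≡ 5 mod 21]
  = -(21/5)    [QR: 5 ≡ 1 mod 4, sign kept]
  = -(1/5)    [21 ≡ 1 mod 5]
  = -1    [(1/5) = 1]

-1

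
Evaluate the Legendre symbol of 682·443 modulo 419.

By multiplicativity, (682·443 / 419) = (682 / 419)·(443 / 419).
First factor (682 / 419):
Reduce the numerator: 682 ≡ 263 (mod 419), so (682 / 419) = (263 / 419).
Both 263 ≡ 3 and 419 ≡ 3 (mod 4), so reciprocity gives (263 / 419) = -(419 / 263). Reduce: 419 ≡ 156 (mod 263). Now have -(156 / 263).
Factor out 2: 156 = 2^2·39. Since 263 ≡ 7 (mod 8), (2 / 263) = +1, and (2 / 263)^2 = +1. Now have -(39 / 263).
Both 39 ≡ 3 and 263 ≡ 3 (mod 4), so reciprocity gives (39 / 263) = -(263 / 39). Reduce: 263 ≡ 29 (mod 39). Now have (29 / 39).
29 ≡ 1 (mod 4), so quadratic reciprocity gives (29 / 39) = (39 / 29). Reduce: 39 ≡ 10 (mod 29). Now have (10 / 29).
Factor out 2: 10 = 2·5. Since 29 ≡ 5 (mod 8), (2 / 29) = -1. Now have -(5 / 29).
5 ≡ 1 (mod 4), so quadratic reciprocity gives (5 / 29) = (29 / 5). Reduce: 29 ≡ 4 (mod 5). Now have -(4 / 5).
Factor out 2: 4 = 2^2. Since 5 ≡ 5 (mod 8), (2 / 5) = -1, and (2 / 5)^2 = +1. Now have -(1 / 5).
(1 / 5) = 1. Collecting the sign factors: -1.
Second factor (443 / 419):
Reduce the numerator: 443 ≡ 24 (mod 419), so (443 / 419) = (24 / 419).
Factor out 2: 24 = 2^3·3. Since 419 ≡ 3 (mod 8), (2 / 419) = -1, and (2 / 419)^3 = -1. Now have -(3 / 419).
Both 3 ≡ 3 and 419 ≡ 3 (mod 4), so reciprocity gives (3 / 419) = -(419 / 3). Reduce: 419 ≡ 2 (mod 3). Now have (2 / 3).
Factor out 2: 2 = 2. Since 3 ≡ 3 (mod 8), (2 / 3) = -1. Now have -(1 / 3).
(1 / 3) = 1. Collecting the sign factors: -1.
Product: (-1)·(-1) = 1.

1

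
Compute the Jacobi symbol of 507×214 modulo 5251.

1

By multiplicativity, (507·214/5251) = (507/5251)·(214/5251).
First factor (507/5251):
(507/5251)
  = -(5251/507)    [QR: both ≡ 3 mod 4, sign flips]
  = -(181/507)    [5251 ≡ 181 mod 507]
  = -(507/181)    [QR: 181 ≡ 1 mod 4, sign kept]
  = -(145/181)    [507 ≡ 145 mod 181]
  = -(181/145)    [QR: 145 ≡ 1 mod 4, sign kept]
  = -(36/145)    [181 ≡ 36 mod 145]
  = -(9/145)    [145 ≡ 1 mod 8 ⇒ (2/145)^2 = +1]
  = -(145/9)    [QR: 9 ≡ 1 mod 4, sign kept]
  = -(1/9)    [145 ≡ 1 mod 9]
  = -1    [(1/9) = 1]
Second factor (214/5251):
(214/5251)
  = -(107/5251)    [5251 ≡ 3 mod 8 ⇒ (2/5251) = -1]
  = (5251/107)    [QR: both ≡ 3 mod 4, sign flips]
  = (8/107)    [5251 ≡ 8 mod 107]
  = -(1/107)    [107 ≡ 3 mod 8 ⇒ (2/107)^3 = -1]
  = -1    [(1/107) = 1]
Product: (-1)·(-1) = 1.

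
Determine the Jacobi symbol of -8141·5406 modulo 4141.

-1

By multiplicativity, (-8141·5406/4141) = (-8141/4141)·(5406/4141).
First factor (-8141/4141):
Pull out -1: (-8141/4141) = (-1/4141)·(8141/4141). Since 4141 ≡ 1 (mod 4), (-1/4141) = +1. Now have (8141/4141).
Reduce the numerator: 8141 ≡ 4000 (mod 4141), so (8141/4141) = (4000/4141).
Factor out 2: 4000 = 2^5·125. Since 4141 ≡ 5 (mod 8), (2/4141) = -1, and (2/4141)^5 = -1. Now have -(125/4141).
125 ≡ 1 (mod 4), so quadratic reciprocity gives (125/4141) = (4141/125). Reduce: 4141 ≡ 16 (mod 125). Now have -(16/125).
Factor out 2: 16 = 2^4. Since 125 ≡ 5 (mod 8), (2/125) = -1, and (2/125)^4 = +1. Now have -(1/125).
(1/125) = 1. Collecting the sign factors: -1.
Second factor (5406/4141):
Reduce the numerator: 5406 ≡ 1265 (mod 4141), so (5406/4141) = (1265/4141).
1265 ≡ 1 (mod 4), so quadratic reciprocity gives (1265/4141) = (4141/1265). Reduce: 4141 ≡ 346 (mod 1265). Now have (346/1265).
Factor out 2: 346 = 2·173. Since 1265 ≡ 1 (mod 8), (2/1265) = +1. Now have (173/1265).
173 ≡ 1 (mod 4), so quadratic reciprocity gives (173/1265) = (1265/173). Reduce: 1265 ≡ 54 (mod 173). Now have (54/173).
Factor out 2: 54 = 2·27. Since 173 ≡ 5 (mod 8), (2/173) = -1. Now have -(27/173).
173 ≡ 1 (mod 4), so quadratic reciprocity gives (27/173) = (173/27). Reduce: 173 ≡ 11 (mod 27). Now have -(11/27).
Both 11 ≡ 3 and 27 ≡ 3 (mod 4), so reciprocity gives (11/27) = -(27/11). Reduce: 27 ≡ 5 (mod 11). Now have (5/11).
5 ≡ 1 (mod 4), so quadratic reciprocity gives (5/11) = (11/5). Reduce: 11 ≡ 1 (mod 5). Now have (1/5).
(1/5) = 1. Collecting the sign factors: 1.
Product: (-1)·(1) = -1.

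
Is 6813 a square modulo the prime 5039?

(6813/5039)
  = (1774/5039)    [6813 ≡ 1774 mod 5039]
  = (887/5039)    [5039 ≡ 7 mod 8 ⇒ (2/5039) = +1]
  = -(5039/887)    [QR: both ≡ 3 mod 4, sign flips]
  = -(604/887)    [5039 ≡ 604 mod 887]
  = -(151/887)    [887 ≡ 7 mod 8 ⇒ (2/887)^2 = +1]
  = (887/151)    [QR: both ≡ 3 mod 4, sign flips]
  = (132/151)    [887 ≡ 132 mod 151]
  = (33/151)    [151 ≡ 7 mod 8 ⇒ (2/151)^2 = +1]
  = (151/33)    [QR: 33 ≡ 1 mod 4, sign kept]
  = (19/33)    [151 ≡ 19 mod 33]
  = (33/19)    [QR: 33 ≡ 1 mod 4, sign kept]
  = (14/19)    [33 ≡ 14 mod 19]
  = -(7/19)    [19 ≡ 3 mod 8 ⇒ (2/19) = -1]
  = (19/7)    [QR: both ≡ 3 mod 4, sign flips]
  = (5/7)    [19 ≡ 5 mod 7]
  = (7/5)    [QR: 5 ≡ 1 mod 4, sign kept]
  = (2/5)    [7 ≡ 2 mod 5]
  = -(1/5)    [5 ≡ 5 mod 8 ⇒ (2/5) = -1]
  = -1    [(1/5) = 1]
(6813/5039) = -1, and 5039 is prime, so 6813 is not a quadratic residue mod 5039.

no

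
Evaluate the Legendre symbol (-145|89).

Reduce the numerator: -145 ≡ 33 (mod 89), so (-145|89) = (33|89).
33 ≡ 1 (mod 4), so quadratic reciprocity gives (33|89) = (89|33). Reduce: 89 ≡ 23 (mod 33). Now have (23|33).
33 ≡ 1 (mod 4), so quadratic reciprocity gives (23|33) = (33|23). Reduce: 33 ≡ 10 (mod 23). Now have (10|23).
Factor out 2: 10 = 2·5. Since 23 ≡ 7 (mod 8), (2|23) = +1. Now have (5|23).
5 ≡ 1 (mod 4), so quadratic reciprocity gives (5|23) = (23|5). Reduce: 23 ≡ 3 (mod 5). Now have (3|5).
5 ≡ 1 (mod 4), so quadratic reciprocity gives (3|5) = (5|3). Reduce: 5 ≡ 2 (mod 3). Now have (2|3).
Factor out 2: 2 = 2. Since 3 ≡ 3 (mod 8), (2|3) = -1. Now have -(1|3).
(1|3) = 1. Collecting the sign factors: -1.

-1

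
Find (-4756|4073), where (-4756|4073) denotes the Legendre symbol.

-1

Pull out -1: (-4756|4073) = (-1|4073)·(4756|4073). Since 4073 ≡ 1 (mod 4), (-1|4073) = +1. Now have (4756|4073).
Reduce the numerator: 4756 ≡ 683 (mod 4073), so (4756|4073) = (683|4073).
4073 ≡ 1 (mod 4), so quadratic reciprocity gives (683|4073) = (4073|683). Reduce: 4073 ≡ 658 (mod 683). Now have (658|683).
Factor out 2: 658 = 2·329. Since 683 ≡ 3 (mod 8), (2|683) = -1. Now have -(329|683).
329 ≡ 1 (mod 4), so quadratic reciprocity gives (329|683) = (683|329). Reduce: 683 ≡ 25 (mod 329). Now have -(25|329).
25 ≡ 1 (mod 4), so quadratic reciprocity gives (25|329) = (329|25). Reduce: 329 ≡ 4 (mod 25). Now have -(4|25).
Factor out 2: 4 = 2^2. Since 25 ≡ 1 (mod 8), (2|25) = +1, and (2|25)^2 = +1. Now have -(1|25).
(1|25) = 1. Collecting the sign factors: -1.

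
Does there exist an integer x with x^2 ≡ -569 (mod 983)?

(-569/983)
  = (414/983)    [-569 ≡ 414 mod 983]
  = (207/983)    [983 ≡ 7 mod 8 ⇒ (2/983) = +1]
  = -(983/207)    [QR: both ≡ 3 mod 4, sign flips]
  = -(155/207)    [983 ≡ 155 mod 207]
  = (207/155)    [QR: both ≡ 3 mod 4, sign flips]
  = (52/155)    [207 ≡ 52 mod 155]
  = (13/155)    [155 ≡ 3 mod 8 ⇒ (2/155)^2 = +1]
  = (155/13)    [QR: 13 ≡ 1 mod 4, sign kept]
  = (12/13)    [155 ≡ 12 mod 13]
  = (3/13)    [13 ≡ 5 mod 8 ⇒ (2/13)^2 = +1]
  = (13/3)    [QR: 13 ≡ 1 mod 4, sign kept]
  = (1/3)    [13 ≡ 1 mod 3]
  = 1    [(1/3) = 1]
The Legendre symbol is 1, so x^2 ≡ -569 (mod 983) has solution.

yes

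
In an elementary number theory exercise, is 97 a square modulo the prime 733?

(97/733)
  = (733/97)    [QR: 97 ≡ 1 mod 4, sign kept]
  = (54/97)    [733 ≡ 54 mod 97]
  = (27/97)    [97 ≡ 1 mod 8 ⇒ (2/97) = +1]
  = (97/27)    [QR: 97 ≡ 1 mod 4, sign kept]
  = (16/27)    [97 ≡ 16 mod 27]
  = (1/27)    [27 ≡ 3 mod 8 ⇒ (2/27)^4 = +1]
  = 1    [(1/27) = 1]
(97/733) = 1, and 733 is prime, so 97 is a quadratic residue mod 733.

yes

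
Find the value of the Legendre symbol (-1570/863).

-1

Reduce the numerator: -1570 ≡ 156 (mod 863), so (-1570/863) = (156/863).
Factor out 2: 156 = 2^2·39. Since 863 ≡ 7 (mod 8), (2/863) = +1, and (2/863)^2 = +1. Now have (39/863).
Both 39 ≡ 3 and 863 ≡ 3 (mod 4), so reciprocity gives (39/863) = -(863/39). Reduce: 863 ≡ 5 (mod 39). Now have -(5/39).
5 ≡ 1 (mod 4), so quadratic reciprocity gives (5/39) = (39/5). Reduce: 39 ≡ 4 (mod 5). Now have -(4/5).
Factor out 2: 4 = 2^2. Since 5 ≡ 5 (mod 8), (2/5) = -1, and (2/5)^2 = +1. Now have -(1/5).
(1/5) = 1. Collecting the sign factors: -1.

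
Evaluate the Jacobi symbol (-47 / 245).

-1

(-47 / 245)
  = (47 / 245)    [245 ≡ 1 mod 4 ⇒ (-1 / 245) = +1]
  = (245 / 47)    [QR: 245 ≡ 1 mod 4, sign kept]
  = (10 / 47)    [245 ≡ 10 mod 47]
  = (5 / 47)    [47 ≡ 7 mod 8 ⇒ (2 / 47) = +1]
  = (47 / 5)    [QR: 5 ≡ 1 mod 4, sign kept]
  = (2 / 5)    [47 ≡ 2 mod 5]
  = -(1 / 5)    [5 ≡ 5 mod 8 ⇒ (2 / 5) = -1]
  = -1    [(1 / 5) = 1]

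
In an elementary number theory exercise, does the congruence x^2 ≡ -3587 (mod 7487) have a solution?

yes

(-3587/7487)
  = (3900/7487)    [-3587 ≡ 3900 mod 7487]
  = (975/7487)    [7487 ≡ 7 mod 8 ⇒ (2/7487)^2 = +1]
  = -(7487/975)    [QR: both ≡ 3 mod 4, sign flips]
  = -(662/975)    [7487 ≡ 662 mod 975]
  = -(331/975)    [975 ≡ 7 mod 8 ⇒ (2/975) = +1]
  = (975/331)    [QR: both ≡ 3 mod 4, sign flips]
  = (313/331)    [975 ≡ 313 mod 331]
  = (331/313)    [QR: 313 ≡ 1 mod 4, sign kept]
  = (18/313)    [331 ≡ 18 mod 313]
  = (9/313)    [313 ≡ 1 mod 8 ⇒ (2/313) = +1]
  = (313/9)    [QR: 9 ≡ 1 mod 4, sign kept]
  = (7/9)    [313 ≡ 7 mod 9]
  = (9/7)    [QR: 9 ≡ 1 mod 4, sign kept]
  = (2/7)    [9 ≡ 2 mod 7]
  = (1/7)    [7 ≡ 7 mod 8 ⇒ (2/7) = +1]
  = 1    [(1/7) = 1]
(-3587/7487) = 1, and 7487 is prime, so -3587 is a quadratic residue mod 7487.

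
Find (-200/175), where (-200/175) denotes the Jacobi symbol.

0

Reduce the numerator: -200 ≡ 150 (mod 175), so (-200/175) = (150/175).
Factor out 2: 150 = 2·75. Since 175 ≡ 7 (mod 8), (2/175) = +1. Now have (75/175).
Both 75 ≡ 3 and 175 ≡ 3 (mod 4), so reciprocity gives (75/175) = -(175/75). Reduce: 175 ≡ 25 (mod 75). Now have -(25/75).
25 ≡ 1 (mod 4), so quadratic reciprocity gives (25/75) = (75/25). Reduce: 75 ≡ 0 (mod 25). Now have -(0/25).
The numerator is now 0 with denominator 25 > 1: the symbol is 0.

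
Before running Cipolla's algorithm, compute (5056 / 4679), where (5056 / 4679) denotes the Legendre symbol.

Reduce the numerator: 5056 ≡ 377 (mod 4679), so (5056 / 4679) = (377 / 4679).
377 ≡ 1 (mod 4), so quadratic reciprocity gives (377 / 4679) = (4679 / 377). Reduce: 4679 ≡ 155 (mod 377). Now have (155 / 377).
377 ≡ 1 (mod 4), so quadratic reciprocity gives (155 / 377) = (377 / 155). Reduce: 377 ≡ 67 (mod 155). Now have (67 / 155).
Both 67 ≡ 3 and 155 ≡ 3 (mod 4), so reciprocity gives (67 / 155) = -(155 / 67). Reduce: 155 ≡ 21 (mod 67). Now have -(21 / 67).
21 ≡ 1 (mod 4), so quadratic reciprocity gives (21 / 67) = (67 / 21). Reduce: 67 ≡ 4 (mod 21). Now have -(4 / 21).
Factor out 2: 4 = 2^2. Since 21 ≡ 5 (mod 8), (2 / 21) = -1, and (2 / 21)^2 = +1. Now have -(1 / 21).
(1 / 21) = 1. Collecting the sign factors: -1.

-1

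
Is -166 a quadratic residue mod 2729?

no

(-166/2729)
  = (2563/2729)    [-166 ≡ 2563 mod 2729]
  = (2729/2563)    [QR: 2729 ≡ 1 mod 4, sign kept]
  = (166/2563)    [2729 ≡ 166 mod 2563]
  = -(83/2563)    [2563 ≡ 3 mod 8 ⇒ (2/2563) = -1]
  = (2563/83)    [QR: both ≡ 3 mod 4, sign flips]
  = (73/83)    [2563 ≡ 73 mod 83]
  = (83/73)    [QR: 73 ≡ 1 mod 4, sign kept]
  = (10/73)    [83 ≡ 10 mod 73]
  = (5/73)    [73 ≡ 1 mod 8 ⇒ (2/73) = +1]
  = (73/5)    [QR: 5 ≡ 1 mod 4, sign kept]
  = (3/5)    [73 ≡ 3 mod 5]
  = (5/3)    [QR: 5 ≡ 1 mod 4, sign kept]
  = (2/3)    [5 ≡ 2 mod 3]
  = -(1/3)    [3 ≡ 3 mod 8 ⇒ (2/3) = -1]
  = -1    [(1/3) = 1]
The Legendre symbol is -1, so x^2 ≡ -166 (mod 2729) has no solution.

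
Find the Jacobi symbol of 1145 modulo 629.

Reduce the numerator: 1145 ≡ 516 (mod 629), so (1145|629) = (516|629).
Factor out 2: 516 = 2^2·129. Since 629 ≡ 5 (mod 8), (2|629) = -1, and (2|629)^2 = +1. Now have (129|629).
129 ≡ 1 (mod 4), so quadratic reciprocity gives (129|629) = (629|129). Reduce: 629 ≡ 113 (mod 129). Now have (113|129).
113 ≡ 1 (mod 4), so quadratic reciprocity gives (113|129) = (129|113). Reduce: 129 ≡ 16 (mod 113). Now have (16|113).
Factor out 2: 16 = 2^4. Since 113 ≡ 1 (mod 8), (2|113) = +1, and (2|113)^4 = +1. Now have (1|113).
(1|113) = 1. Collecting the sign factors: 1.

1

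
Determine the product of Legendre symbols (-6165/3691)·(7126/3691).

By multiplicativity, (-6165·7126/3691) = (-6165/3691)·(7126/3691).
First factor (-6165/3691):
(-6165/3691)
  = (1217/3691)    [-6165 ≡ 1217 mod 3691]
  = (3691/1217)    [QR: 1217 ≡ 1 mod 4, sign kept]
  = (40/1217)    [3691 ≡ 40 mod 1217]
  = (5/1217)    [1217 ≡ 1 mod 8 ⇒ (2/1217)^3 = +1]
  = (1217/5)    [QR: 5 ≡ 1 mod 4, sign kept]
  = (2/5)    [1217 ≡ 2 mod 5]
  = -(1/5)    [5 ≡ 5 mod 8 ⇒ (2/5) = -1]
  = -1    [(1/5) = 1]
Second factor (7126/3691):
(7126/3691)
  = (3435/3691)    [7126 ≡ 3435 mod 3691]
  = -(3691/3435)    [QR: both ≡ 3 mod 4, sign flips]
  = -(256/3435)    [3691 ≡ 256 mod 3435]
  = -(1/3435)    [3435 ≡ 3 mod 8 ⇒ (2/3435)^8 = +1]
  = -1    [(1/3435) = 1]
Product: (-1)·(-1) = 1.

1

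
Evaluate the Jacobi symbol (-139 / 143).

(-139 / 143)
  = (4 / 143)    [-139 ≡ 4 mod 143]
  = (1 / 143)    [143 ≡ 7 mod 8 ⇒ (2 / 143)^2 = +1]
  = 1    [(1 / 143) = 1]

1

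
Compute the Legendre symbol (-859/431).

1

Pull out -1: (-859/431) = (-1/431)·(859/431). Since 431 ≡ 3 (mod 4), (-1/431) = -1. Now have -(859/431).
Reduce the numerator: 859 ≡ 428 (mod 431), so (859/431) = (428/431).
Factor out 2: 428 = 2^2·107. Since 431 ≡ 7 (mod 8), (2/431) = +1, and (2/431)^2 = +1. Now have -(107/431).
Both 107 ≡ 3 and 431 ≡ 3 (mod 4), so reciprocity gives (107/431) = -(431/107). Reduce: 431 ≡ 3 (mod 107). Now have (3/107).
Both 3 ≡ 3 and 107 ≡ 3 (mod 4), so reciprocity gives (3/107) = -(107/3). Reduce: 107 ≡ 2 (mod 3). Now have -(2/3).
Factor out 2: 2 = 2. Since 3 ≡ 3 (mod 8), (2/3) = -1. Now have (1/3).
(1/3) = 1. Collecting the sign factors: 1.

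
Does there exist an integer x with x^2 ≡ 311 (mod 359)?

Both 311 ≡ 3 and 359 ≡ 3 (mod 4), so reciprocity gives (311/359) = -(359/311). Reduce: 359 ≡ 48 (mod 311). Now have -(48/311).
Factor out 2: 48 = 2^4·3. Since 311 ≡ 7 (mod 8), (2/311) = +1, and (2/311)^4 = +1. Now have -(3/311).
Both 3 ≡ 3 and 311 ≡ 3 (mod 4), so reciprocity gives (3/311) = -(311/3). Reduce: 311 ≡ 2 (mod 3). Now have (2/3).
Factor out 2: 2 = 2. Since 3 ≡ 3 (mod 8), (2/3) = -1. Now have -(1/3).
(1/3) = 1. Collecting the sign factors: -1.
The Legendre symbol is -1, so x^2 ≡ 311 (mod 359) has no solution.

no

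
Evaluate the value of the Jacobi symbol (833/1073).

(833/1073)
  = (1073/833)    [QR: 833 ≡ 1 mod 4, sign kept]
  = (240/833)    [1073 ≡ 240 mod 833]
  = (15/833)    [833 ≡ 1 mod 8 ⇒ (2/833)^4 = +1]
  = (833/15)    [QR: 833 ≡ 1 mod 4, sign kept]
  = (8/15)    [833 ≡ 8 mod 15]
  = (1/15)    [15 ≡ 7 mod 8 ⇒ (2/15)^3 = +1]
  = 1    [(1/15) = 1]

1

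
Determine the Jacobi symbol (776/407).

-1

(776/407)
  = (369/407)    [776 ≡ 369 mod 407]
  = (407/369)    [QR: 369 ≡ 1 mod 4, sign kept]
  = (38/369)    [407 ≡ 38 mod 369]
  = (19/369)    [369 ≡ 1 mod 8 ⇒ (2/369) = +1]
  = (369/19)    [QR: 369 ≡ 1 mod 4, sign kept]
  = (8/19)    [369 ≡ 8 mod 19]
  = -(1/19)    [19 ≡ 3 mod 8 ⇒ (2/19)^3 = -1]
  = -1    [(1/19) = 1]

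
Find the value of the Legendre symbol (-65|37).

Pull out -1: (-65|37) = (-1|37)·(65|37). Since 37 ≡ 1 (mod 4), (-1|37) = +1. Now have (65|37).
Reduce the numerator: 65 ≡ 28 (mod 37), so (65|37) = (28|37).
Factor out 2: 28 = 2^2·7. Since 37 ≡ 5 (mod 8), (2|37) = -1, and (2|37)^2 = +1. Now have (7|37).
37 ≡ 1 (mod 4), so quadratic reciprocity gives (7|37) = (37|7). Reduce: 37 ≡ 2 (mod 7). Now have (2|7).
Factor out 2: 2 = 2. Since 7 ≡ 7 (mod 8), (2|7) = +1. Now have (1|7).
(1|7) = 1. Collecting the sign factors: 1.

1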